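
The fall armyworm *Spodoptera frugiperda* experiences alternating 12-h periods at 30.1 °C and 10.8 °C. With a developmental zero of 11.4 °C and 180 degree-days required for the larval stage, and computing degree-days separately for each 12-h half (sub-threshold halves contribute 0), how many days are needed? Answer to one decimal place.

Day half: max(0, 30.1 − 11.4) × 0.5 = 18.7 × 0.5 = 9.35 DD.
Night half: max(0, 10.8 − 11.4) × 0.5 = 0.0 × 0.5 = 0.00 DD.
Per 24 h: 9.35 DD/day.
Duration = 180 / 9.35 = 19.251 ≈ 19.3 days.

19.3 days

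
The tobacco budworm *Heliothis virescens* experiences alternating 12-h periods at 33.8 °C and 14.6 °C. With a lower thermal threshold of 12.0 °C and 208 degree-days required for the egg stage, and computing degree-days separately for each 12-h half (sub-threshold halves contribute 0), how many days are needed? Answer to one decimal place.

17.0 days

Day half: max(0, 33.8 − 12.0) × 0.5 = 21.8 × 0.5 = 10.90 DD.
Night half: max(0, 14.6 − 12.0) × 0.5 = 2.6 × 0.5 = 1.30 DD.
Per 24 h: 12.20 DD/day.
Duration = 208 / 12.20 = 17.049 ≈ 17.0 days.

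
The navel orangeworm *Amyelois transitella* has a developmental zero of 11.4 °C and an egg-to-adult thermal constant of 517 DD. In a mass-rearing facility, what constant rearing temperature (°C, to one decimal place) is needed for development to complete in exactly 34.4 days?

Required daily accumulation = 517 / 34.4 = 15.029 DD/day.
T = T_base + 15.029 = 11.4 + 15.029 = 26.429 ≈ 26.4 °C.

26.4 °C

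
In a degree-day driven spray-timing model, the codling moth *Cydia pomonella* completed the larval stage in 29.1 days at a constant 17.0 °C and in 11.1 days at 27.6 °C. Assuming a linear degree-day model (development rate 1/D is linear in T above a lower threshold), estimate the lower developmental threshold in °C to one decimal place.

10.5 °C

Linear rate model ⇒ the product D·(T − T_b) is constant across temperatures.
29.1·(17.0 − T_b) = 11.1·(27.6 − T_b)
T_b = (29.1·17.0 − 11.1·27.6) / (29.1 − 11.1) = 188.34 / 18.0 = 10.463 °C ≈ 10.5 °C.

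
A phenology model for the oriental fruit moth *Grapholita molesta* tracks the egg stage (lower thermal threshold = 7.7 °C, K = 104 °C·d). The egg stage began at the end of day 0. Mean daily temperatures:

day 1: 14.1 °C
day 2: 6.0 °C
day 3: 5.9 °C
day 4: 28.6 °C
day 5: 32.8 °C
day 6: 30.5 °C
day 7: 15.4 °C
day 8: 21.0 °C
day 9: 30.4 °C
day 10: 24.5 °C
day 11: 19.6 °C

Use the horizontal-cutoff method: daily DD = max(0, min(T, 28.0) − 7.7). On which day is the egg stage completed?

Daily DD above 7.7 °C (capped at 20.3): 6.4, 0.0, 0.0, 20.3, 20.3, 20.3, 7.7, 13.3, 20.3, 16.8, 11.9.
Cumulative: 6.4, 6.4, 6.4, 26.7, 47.0, 67.3, 75.0, 88.3, 108.6, 125.4, 137.3.
The total first reaches 104 DD on day 9.

day 9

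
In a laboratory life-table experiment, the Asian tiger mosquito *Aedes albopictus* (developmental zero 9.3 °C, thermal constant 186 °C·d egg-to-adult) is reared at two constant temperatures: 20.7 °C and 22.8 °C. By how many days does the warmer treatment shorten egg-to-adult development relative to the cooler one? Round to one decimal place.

At 20.7 °C: 186 / (20.7 − 9.3) = 186 / 11.4 = 16.316 d.
At 22.8 °C: 186 / (22.8 − 9.3) = 186 / 13.5 = 13.778 d.
Difference = |16.316 − 13.778| = 2.538 ≈ 2.5 days.

2.5 days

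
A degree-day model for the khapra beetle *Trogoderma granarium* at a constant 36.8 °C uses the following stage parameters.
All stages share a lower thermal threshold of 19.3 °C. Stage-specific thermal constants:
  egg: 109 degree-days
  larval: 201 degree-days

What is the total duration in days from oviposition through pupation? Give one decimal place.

17.7 days

Daily accumulation at 36.8 °C = 36.8 − 19.3 = 17.5 DD/day.
Total K = 109 + 201 = 310 DD.
Total duration = 310 / 17.5 = 17.714 ≈ 17.7 days.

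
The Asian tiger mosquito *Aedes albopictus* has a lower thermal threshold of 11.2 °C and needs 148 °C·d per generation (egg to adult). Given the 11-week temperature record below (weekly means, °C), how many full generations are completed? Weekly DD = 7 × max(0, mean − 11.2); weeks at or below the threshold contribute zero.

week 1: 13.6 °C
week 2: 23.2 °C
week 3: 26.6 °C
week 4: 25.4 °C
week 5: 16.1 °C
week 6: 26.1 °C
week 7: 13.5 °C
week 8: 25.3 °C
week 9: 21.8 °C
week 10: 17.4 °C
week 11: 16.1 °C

4 generations

Weekly DD (7 × max(0, T̄ − 11.2)): 16.8, 84.0, 107.8, 99.4, 34.3, 104.3, 16.1, 98.7, 74.2, 43.4, 34.3.
Season total = 713.3 DD.
Complete generations = ⌊713.3 / 148⌋ = 4.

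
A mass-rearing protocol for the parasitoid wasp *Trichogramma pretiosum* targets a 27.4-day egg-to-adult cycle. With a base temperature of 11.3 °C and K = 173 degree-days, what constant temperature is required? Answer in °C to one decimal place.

Required daily accumulation = 173 / 27.4 = 6.314 DD/day.
T = T_base + 6.314 = 11.3 + 6.314 = 17.614 ≈ 17.6 °C.

17.6 °C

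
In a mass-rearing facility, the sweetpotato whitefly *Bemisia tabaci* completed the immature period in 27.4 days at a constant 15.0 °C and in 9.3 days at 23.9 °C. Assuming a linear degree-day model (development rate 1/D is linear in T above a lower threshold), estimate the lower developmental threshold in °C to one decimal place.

10.4 °C

Linear rate model ⇒ the product D·(T − T_b) is constant across temperatures.
27.4·(15.0 − T_b) = 9.3·(23.9 − T_b)
T_b = (27.4·15.0 − 9.3·23.9) / (27.4 − 9.3) = 188.73 / 18.1 = 10.427 °C ≈ 10.4 °C.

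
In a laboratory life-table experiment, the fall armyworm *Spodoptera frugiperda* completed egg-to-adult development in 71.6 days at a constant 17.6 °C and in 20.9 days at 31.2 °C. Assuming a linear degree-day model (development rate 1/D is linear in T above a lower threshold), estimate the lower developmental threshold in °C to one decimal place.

12.0 °C

Under the model K = D·(T − T_b), so D₁·(T₁ − T_b) = D₂·(T₂ − T_b).
71.6·(17.6 − T_b) = 20.9·(31.2 − T_b)
T_b = (71.6·17.6 − 20.9·31.2) / (71.6 − 20.9) = 608.08 / 50.7 = 11.994 °C ≈ 12.0 °C.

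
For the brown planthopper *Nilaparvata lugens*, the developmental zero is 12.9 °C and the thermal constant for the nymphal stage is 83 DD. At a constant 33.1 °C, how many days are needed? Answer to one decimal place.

4.1 days

Daily accumulation = 33.1 − 12.9 = 20.2 DD/day.
Duration = 83 / 20.2 = 4.109 ≈ 4.1 days.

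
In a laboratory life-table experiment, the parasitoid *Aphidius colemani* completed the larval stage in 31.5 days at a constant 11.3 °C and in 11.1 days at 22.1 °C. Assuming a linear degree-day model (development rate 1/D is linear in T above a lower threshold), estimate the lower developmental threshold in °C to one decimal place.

5.4 °C

Linear rate model ⇒ the product D·(T − T_b) is constant across temperatures.
31.5·(11.3 − T_b) = 11.1·(22.1 − T_b)
T_b = (31.5·11.3 − 11.1·22.1) / (31.5 − 11.1) = 110.64 / 20.4 = 5.424 °C ≈ 5.4 °C.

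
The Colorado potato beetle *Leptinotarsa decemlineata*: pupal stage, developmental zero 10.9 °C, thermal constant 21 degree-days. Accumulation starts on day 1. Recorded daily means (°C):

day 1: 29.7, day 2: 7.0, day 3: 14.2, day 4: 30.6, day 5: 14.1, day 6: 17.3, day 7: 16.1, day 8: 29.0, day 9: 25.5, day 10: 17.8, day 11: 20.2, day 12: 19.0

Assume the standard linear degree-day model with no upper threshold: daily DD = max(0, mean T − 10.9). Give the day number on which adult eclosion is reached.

Daily DD above 10.9 °C: 18.8, 0.0, 3.3, 19.7, 3.2, 6.4, 5.2, 18.1, 14.6, 6.9, 9.3, 8.1.
Cumulative: 18.8, 18.8, 22.1, 41.8, 45.0, 51.4, 56.6, 74.7, 89.3, 96.2, 105.5, 113.6.
The total first reaches 21 DD on day 3.

day 3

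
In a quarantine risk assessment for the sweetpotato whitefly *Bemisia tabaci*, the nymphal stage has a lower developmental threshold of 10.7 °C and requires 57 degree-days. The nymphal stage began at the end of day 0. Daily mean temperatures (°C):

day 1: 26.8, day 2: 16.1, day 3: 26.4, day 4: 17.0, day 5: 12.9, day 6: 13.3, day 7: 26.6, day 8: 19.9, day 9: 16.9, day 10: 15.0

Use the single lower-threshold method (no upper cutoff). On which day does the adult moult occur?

Daily DD above 10.7 °C: 16.1, 5.4, 15.7, 6.3, 2.2, 2.6, 15.9, 9.2, 6.2, 4.3.
Cumulative: 16.1, 21.5, 37.2, 43.5, 45.7, 48.3, 64.2, 73.4, 79.6, 83.9.
The total first reaches 57 DD on day 7.

day 7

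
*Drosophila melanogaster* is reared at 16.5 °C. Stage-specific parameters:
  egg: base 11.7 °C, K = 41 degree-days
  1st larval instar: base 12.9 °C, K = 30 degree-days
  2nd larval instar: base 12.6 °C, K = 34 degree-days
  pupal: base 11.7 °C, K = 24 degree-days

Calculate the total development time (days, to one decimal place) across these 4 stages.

30.6 days

egg: 41 / (16.5 − 11.7) = 41 / 4.8 = 8.542 d.
1st larval instar: 30 / (16.5 − 12.9) = 30 / 3.6 = 8.333 d.
2nd larval instar: 34 / (16.5 − 12.6) = 34 / 3.9 = 8.718 d.
pupal: 24 / (16.5 − 11.7) = 24 / 4.8 = 5.000 d.
Sum = 30.593 ≈ 30.6 days.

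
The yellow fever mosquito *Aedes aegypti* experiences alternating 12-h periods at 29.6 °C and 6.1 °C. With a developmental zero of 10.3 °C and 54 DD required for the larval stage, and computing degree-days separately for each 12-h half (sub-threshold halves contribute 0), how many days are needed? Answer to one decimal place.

Day half: max(0, 29.6 − 10.3) × 0.5 = 19.3 × 0.5 = 9.65 DD.
Night half: max(0, 6.1 − 10.3) × 0.5 = 0.0 × 0.5 = 0.00 DD.
Per 24 h: 9.65 DD/day.
Duration = 54 / 9.65 = 5.596 ≈ 5.6 days.

5.6 days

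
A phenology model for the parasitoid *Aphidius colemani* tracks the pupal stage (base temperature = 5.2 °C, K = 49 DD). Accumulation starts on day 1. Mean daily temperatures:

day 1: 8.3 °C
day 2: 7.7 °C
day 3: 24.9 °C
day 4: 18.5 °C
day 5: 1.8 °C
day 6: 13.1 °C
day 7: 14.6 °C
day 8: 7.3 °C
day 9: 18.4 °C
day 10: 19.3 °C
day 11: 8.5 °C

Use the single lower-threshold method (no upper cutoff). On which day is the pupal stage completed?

day 7

Daily DD above 5.2 °C: 3.1, 2.5, 19.7, 13.3, 0.0, 7.9, 9.4, 2.1, 13.2, 14.1, 3.3.
Cumulative: 3.1, 5.6, 25.3, 38.6, 38.6, 46.5, 55.9, 58.0, 71.2, 85.3, 88.6.
The total first reaches 49 DD on day 7.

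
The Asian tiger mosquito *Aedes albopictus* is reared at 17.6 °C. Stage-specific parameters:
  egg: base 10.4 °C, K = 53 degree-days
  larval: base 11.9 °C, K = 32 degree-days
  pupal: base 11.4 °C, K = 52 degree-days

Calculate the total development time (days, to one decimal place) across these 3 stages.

egg: 53 / (17.6 − 10.4) = 53 / 7.2 = 7.361 d.
larval: 32 / (17.6 − 11.9) = 32 / 5.7 = 5.614 d.
pupal: 52 / (17.6 − 11.4) = 52 / 6.2 = 8.387 d.
Sum = 21.362 ≈ 21.4 days.

21.4 days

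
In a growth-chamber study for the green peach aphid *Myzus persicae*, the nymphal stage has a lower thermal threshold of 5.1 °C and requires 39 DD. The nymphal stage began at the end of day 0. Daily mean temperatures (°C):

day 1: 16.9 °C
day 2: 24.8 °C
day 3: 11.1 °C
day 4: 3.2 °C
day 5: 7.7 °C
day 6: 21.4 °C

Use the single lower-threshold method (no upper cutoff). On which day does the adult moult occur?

day 5

Daily DD above 5.1 °C: 11.8, 19.7, 6.0, 0.0, 2.6, 16.3.
Cumulative: 11.8, 31.5, 37.5, 37.5, 40.1, 56.4.
The total first reaches 39 DD on day 5.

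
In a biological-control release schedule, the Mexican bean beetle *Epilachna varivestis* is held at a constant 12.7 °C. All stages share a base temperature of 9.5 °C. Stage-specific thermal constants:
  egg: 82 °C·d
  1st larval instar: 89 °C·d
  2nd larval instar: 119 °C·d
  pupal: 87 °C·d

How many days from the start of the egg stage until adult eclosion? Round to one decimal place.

Daily accumulation at 12.7 °C = 12.7 − 9.5 = 3.2 DD/day.
Total K = 82 + 89 + 119 + 87 = 377 DD.
Total duration = 377 / 3.2 = 117.813 ≈ 117.8 days.

117.8 days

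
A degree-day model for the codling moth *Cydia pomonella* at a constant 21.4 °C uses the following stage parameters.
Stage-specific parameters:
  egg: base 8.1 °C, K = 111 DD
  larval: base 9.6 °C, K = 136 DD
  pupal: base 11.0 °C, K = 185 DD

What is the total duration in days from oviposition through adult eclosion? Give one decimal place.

37.7 days

egg: 111 / (21.4 − 8.1) = 111 / 13.3 = 8.346 d.
larval: 136 / (21.4 − 9.6) = 136 / 11.8 = 11.525 d.
pupal: 185 / (21.4 − 11.0) = 185 / 10.4 = 17.788 d.
Sum = 37.660 ≈ 37.7 days.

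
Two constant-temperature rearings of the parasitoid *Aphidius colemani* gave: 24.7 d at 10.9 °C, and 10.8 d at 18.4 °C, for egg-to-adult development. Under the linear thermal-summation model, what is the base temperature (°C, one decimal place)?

5.1 °C

Equal thermal constants: D₁(T₁ − T_b) = D₂(T₂ − T_b).
24.7·(10.9 − T_b) = 10.8·(18.4 − T_b)
T_b = (24.7·10.9 − 10.8·18.4) / (24.7 − 10.8) = 70.51 / 13.9 = 5.073 °C ≈ 5.1 °C.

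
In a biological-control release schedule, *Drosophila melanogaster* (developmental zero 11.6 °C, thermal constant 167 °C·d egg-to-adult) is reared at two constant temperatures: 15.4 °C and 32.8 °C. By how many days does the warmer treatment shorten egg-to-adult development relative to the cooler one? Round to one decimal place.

36.1 days

At 15.4 °C: 167 / (15.4 − 11.6) = 167 / 3.8 = 43.947 d.
At 32.8 °C: 167 / (32.8 − 11.6) = 167 / 21.2 = 7.877 d.
Difference = |43.947 − 7.877| = 36.070 ≈ 36.1 days.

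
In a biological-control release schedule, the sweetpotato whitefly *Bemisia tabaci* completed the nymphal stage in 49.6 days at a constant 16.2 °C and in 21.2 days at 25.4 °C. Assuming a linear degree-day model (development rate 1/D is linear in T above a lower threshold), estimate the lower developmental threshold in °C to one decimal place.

Equal thermal constants: D₁(T₁ − T_b) = D₂(T₂ − T_b).
49.6·(16.2 − T_b) = 21.2·(25.4 − T_b)
T_b = (49.6·16.2 − 21.2·25.4) / (49.6 − 21.2) = 265.04 / 28.4 = 9.332 °C ≈ 9.3 °C.

9.3 °C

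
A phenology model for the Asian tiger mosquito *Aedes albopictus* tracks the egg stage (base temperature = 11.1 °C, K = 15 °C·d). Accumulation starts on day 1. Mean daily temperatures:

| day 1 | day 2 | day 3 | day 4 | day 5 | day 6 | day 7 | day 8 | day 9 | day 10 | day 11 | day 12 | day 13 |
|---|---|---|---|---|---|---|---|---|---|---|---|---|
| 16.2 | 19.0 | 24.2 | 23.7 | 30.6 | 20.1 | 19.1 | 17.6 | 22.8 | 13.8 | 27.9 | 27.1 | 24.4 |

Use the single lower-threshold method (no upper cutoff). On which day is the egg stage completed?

day 3

Daily DD above 11.1 °C: 5.1, 7.9, 13.1, 12.6, 19.5, 9.0, 8.0, 6.5, 11.7, 2.7, 16.8, 16.0, 13.3.
Cumulative: 5.1, 13.0, 26.1, 38.7, 58.2, 67.2, 75.2, 81.7, 93.4, 96.1, 112.9, 128.9, 142.2.
The total first reaches 15 DD on day 3.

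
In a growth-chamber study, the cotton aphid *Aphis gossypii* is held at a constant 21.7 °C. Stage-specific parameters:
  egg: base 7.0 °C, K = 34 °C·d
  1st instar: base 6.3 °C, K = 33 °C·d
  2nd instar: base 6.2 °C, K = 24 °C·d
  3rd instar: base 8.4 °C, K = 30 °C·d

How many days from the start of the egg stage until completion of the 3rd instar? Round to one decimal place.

8.3 days

egg: 34 / (21.7 − 7.0) = 34 / 14.7 = 2.313 d.
1st instar: 33 / (21.7 − 6.3) = 33 / 15.4 = 2.143 d.
2nd instar: 24 / (21.7 − 6.2) = 24 / 15.5 = 1.548 d.
3rd instar: 30 / (21.7 − 8.4) = 30 / 13.3 = 2.256 d.
Sum = 8.260 ≈ 8.3 days.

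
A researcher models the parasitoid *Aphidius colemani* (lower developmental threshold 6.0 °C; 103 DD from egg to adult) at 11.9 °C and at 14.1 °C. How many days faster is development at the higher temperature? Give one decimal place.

At 11.9 °C: 103 / (11.9 − 6.0) = 103 / 5.9 = 17.458 d.
At 14.1 °C: 103 / (14.1 − 6.0) = 103 / 8.1 = 12.716 d.
Difference = |17.458 − 12.716| = 4.742 ≈ 4.7 days.

4.7 days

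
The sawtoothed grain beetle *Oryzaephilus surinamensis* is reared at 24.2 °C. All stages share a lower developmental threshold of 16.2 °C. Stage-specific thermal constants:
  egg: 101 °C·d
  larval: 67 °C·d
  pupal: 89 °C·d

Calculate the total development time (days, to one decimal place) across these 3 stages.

Daily accumulation at 24.2 °C = 24.2 − 16.2 = 8.0 DD/day.
Total K = 101 + 67 + 89 = 257 DD.
Total duration = 257 / 8.0 = 32.125 ≈ 32.1 days.

32.1 days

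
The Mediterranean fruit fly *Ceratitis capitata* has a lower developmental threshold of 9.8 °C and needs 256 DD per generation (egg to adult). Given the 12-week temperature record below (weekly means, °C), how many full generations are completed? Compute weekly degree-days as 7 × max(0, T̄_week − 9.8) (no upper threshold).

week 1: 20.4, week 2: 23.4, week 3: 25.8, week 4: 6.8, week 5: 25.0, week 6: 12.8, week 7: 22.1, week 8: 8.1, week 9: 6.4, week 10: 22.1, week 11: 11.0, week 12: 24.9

2 generations

Weekly DD (7 × max(0, T̄ − 9.8)): 74.2, 95.2, 112.0, 0.0, 106.4, 21.0, 86.1, 0.0, 0.0, 86.1, 8.4, 105.7.
Season total = 695.1 DD.
Complete generations = ⌊695.1 / 256⌋ = 2.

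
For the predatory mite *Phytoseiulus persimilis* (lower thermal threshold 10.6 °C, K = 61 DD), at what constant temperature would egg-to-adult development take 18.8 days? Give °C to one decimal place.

13.8 °C

Required daily accumulation = 61 / 18.8 = 3.245 DD/day.
T = T_base + 3.245 = 10.6 + 3.245 = 13.845 ≈ 13.8 °C.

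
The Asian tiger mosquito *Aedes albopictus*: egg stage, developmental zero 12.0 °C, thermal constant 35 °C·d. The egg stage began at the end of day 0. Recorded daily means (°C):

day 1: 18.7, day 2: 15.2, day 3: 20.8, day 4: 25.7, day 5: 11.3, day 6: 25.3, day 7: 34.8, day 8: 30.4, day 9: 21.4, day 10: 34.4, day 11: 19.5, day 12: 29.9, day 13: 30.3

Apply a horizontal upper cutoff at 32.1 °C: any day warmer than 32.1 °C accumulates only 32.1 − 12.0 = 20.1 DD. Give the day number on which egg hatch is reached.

Daily DD above 12.0 °C (capped at 20.1): 6.7, 3.2, 8.8, 13.7, 0.0, 13.3, 20.1, 18.4, 9.4, 20.1, 7.5, 17.9, 18.3.
Cumulative: 6.7, 9.9, 18.7, 32.4, 32.4, 45.7, 65.8, 84.2, 93.6, 113.7, 121.2, 139.1, 157.4.
The total first reaches 35 DD on day 6.

day 6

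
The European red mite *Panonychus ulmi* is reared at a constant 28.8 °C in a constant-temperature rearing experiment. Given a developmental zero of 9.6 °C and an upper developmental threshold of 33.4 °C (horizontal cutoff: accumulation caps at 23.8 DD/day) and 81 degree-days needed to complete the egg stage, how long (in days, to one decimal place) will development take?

4.2 days

Daily accumulation = 28.8 − 9.6 = 19.2 DD/day.
Duration = 81 / 19.2 = 4.219 ≈ 4.2 days.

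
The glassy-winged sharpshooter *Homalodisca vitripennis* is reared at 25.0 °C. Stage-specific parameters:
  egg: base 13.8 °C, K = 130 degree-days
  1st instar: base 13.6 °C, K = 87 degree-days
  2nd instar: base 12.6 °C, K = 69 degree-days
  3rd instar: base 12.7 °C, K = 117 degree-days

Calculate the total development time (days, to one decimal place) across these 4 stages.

egg: 130 / (25.0 − 13.8) = 130 / 11.2 = 11.607 d.
1st instar: 87 / (25.0 − 13.6) = 87 / 11.4 = 7.632 d.
2nd instar: 69 / (25.0 − 12.6) = 69 / 12.4 = 5.565 d.
3rd instar: 117 / (25.0 − 12.7) = 117 / 12.3 = 9.512 d.
Sum = 34.315 ≈ 34.3 days.

34.3 days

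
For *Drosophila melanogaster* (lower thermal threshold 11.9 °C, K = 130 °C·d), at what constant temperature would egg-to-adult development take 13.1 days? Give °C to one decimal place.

Required daily accumulation = 130 / 13.1 = 9.924 DD/day.
T = T_base + 9.924 = 11.9 + 9.924 = 21.824 ≈ 21.8 °C.

21.8 °C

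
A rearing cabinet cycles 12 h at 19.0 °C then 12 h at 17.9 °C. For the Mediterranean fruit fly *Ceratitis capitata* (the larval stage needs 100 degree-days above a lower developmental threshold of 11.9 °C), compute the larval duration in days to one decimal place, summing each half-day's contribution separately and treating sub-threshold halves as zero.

15.3 days

Day half: max(0, 19.0 − 11.9) × 0.5 = 7.1 × 0.5 = 3.55 DD.
Night half: max(0, 17.9 − 11.9) × 0.5 = 6.0 × 0.5 = 3.00 DD.
Per 24 h: 6.55 DD/day.
Duration = 100 / 6.55 = 15.267 ≈ 15.3 days.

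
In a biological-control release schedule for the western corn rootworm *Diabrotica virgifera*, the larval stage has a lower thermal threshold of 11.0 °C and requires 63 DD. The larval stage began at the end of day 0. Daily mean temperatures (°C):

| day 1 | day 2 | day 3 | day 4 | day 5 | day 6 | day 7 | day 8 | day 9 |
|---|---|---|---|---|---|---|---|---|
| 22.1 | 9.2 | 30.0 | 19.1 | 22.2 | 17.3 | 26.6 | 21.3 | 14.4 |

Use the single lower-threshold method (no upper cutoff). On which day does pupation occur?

Daily DD above 11.0 °C: 11.1, 0.0, 19.0, 8.1, 11.2, 6.3, 15.6, 10.3, 3.4.
Cumulative: 11.1, 11.1, 30.1, 38.2, 49.4, 55.7, 71.3, 81.6, 85.0.
The total first reaches 63 DD on day 7.

day 7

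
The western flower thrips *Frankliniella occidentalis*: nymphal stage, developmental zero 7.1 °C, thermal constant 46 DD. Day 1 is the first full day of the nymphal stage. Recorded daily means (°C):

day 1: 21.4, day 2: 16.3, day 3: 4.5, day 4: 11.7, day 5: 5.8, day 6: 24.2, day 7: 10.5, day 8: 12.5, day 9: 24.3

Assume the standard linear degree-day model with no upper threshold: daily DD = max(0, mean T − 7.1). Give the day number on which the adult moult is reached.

day 7

Daily DD above 7.1 °C: 14.3, 9.2, 0.0, 4.6, 0.0, 17.1, 3.4, 5.4, 17.2.
Cumulative: 14.3, 23.5, 23.5, 28.1, 28.1, 45.2, 48.6, 54.0, 71.2.
The total first reaches 46 DD on day 7.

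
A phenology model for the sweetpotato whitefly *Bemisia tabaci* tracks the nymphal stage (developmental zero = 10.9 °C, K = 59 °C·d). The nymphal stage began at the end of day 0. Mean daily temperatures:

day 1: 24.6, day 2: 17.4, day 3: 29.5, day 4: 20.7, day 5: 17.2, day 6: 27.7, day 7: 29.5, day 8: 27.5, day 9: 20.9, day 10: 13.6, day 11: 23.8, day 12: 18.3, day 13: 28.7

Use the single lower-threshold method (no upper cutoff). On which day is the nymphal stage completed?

Daily DD above 10.9 °C: 13.7, 6.5, 18.6, 9.8, 6.3, 16.8, 18.6, 16.6, 10.0, 2.7, 12.9, 7.4, 17.8.
Cumulative: 13.7, 20.2, 38.8, 48.6, 54.9, 71.7, 90.3, 106.9, 116.9, 119.6, 132.5, 139.9, 157.7.
The total first reaches 59 DD on day 6.

day 6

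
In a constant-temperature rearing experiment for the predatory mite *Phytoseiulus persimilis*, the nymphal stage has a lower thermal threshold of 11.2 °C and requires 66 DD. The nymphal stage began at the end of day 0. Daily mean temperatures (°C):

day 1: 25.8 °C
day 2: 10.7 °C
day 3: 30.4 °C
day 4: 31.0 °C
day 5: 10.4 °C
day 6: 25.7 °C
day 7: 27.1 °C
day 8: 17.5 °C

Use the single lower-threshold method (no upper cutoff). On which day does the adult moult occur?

Daily DD above 11.2 °C: 14.6, 0.0, 19.2, 19.8, 0.0, 14.5, 15.9, 6.3.
Cumulative: 14.6, 14.6, 33.8, 53.6, 53.6, 68.1, 84.0, 90.3.
The total first reaches 66 DD on day 6.

day 6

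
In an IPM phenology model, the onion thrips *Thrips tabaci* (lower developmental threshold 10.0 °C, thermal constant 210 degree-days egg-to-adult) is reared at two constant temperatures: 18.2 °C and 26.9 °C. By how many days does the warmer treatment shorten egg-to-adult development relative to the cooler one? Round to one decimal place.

At 18.2 °C: 210 / (18.2 − 10.0) = 210 / 8.2 = 25.610 d.
At 26.9 °C: 210 / (26.9 − 10.0) = 210 / 16.9 = 12.426 d.
Difference = |25.610 − 12.426| = 13.184 ≈ 13.2 days.

13.2 days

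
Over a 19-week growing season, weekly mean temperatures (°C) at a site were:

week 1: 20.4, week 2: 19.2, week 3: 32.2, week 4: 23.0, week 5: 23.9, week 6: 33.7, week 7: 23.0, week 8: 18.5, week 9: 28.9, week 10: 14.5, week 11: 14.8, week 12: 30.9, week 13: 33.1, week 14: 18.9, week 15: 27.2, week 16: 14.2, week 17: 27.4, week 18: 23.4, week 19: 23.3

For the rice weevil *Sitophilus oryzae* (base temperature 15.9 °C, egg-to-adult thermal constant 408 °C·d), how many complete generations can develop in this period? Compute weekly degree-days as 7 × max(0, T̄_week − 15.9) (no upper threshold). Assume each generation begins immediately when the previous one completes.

2 generations

Weekly DD (7 × max(0, T̄ − 15.9)): 31.5, 23.1, 114.1, 49.7, 56.0, 124.6, 49.7, 18.2, 91.0, 0.0, 0.0, 105.0, 120.4, 21.0, 79.1, 0.0, 80.5, 52.5, 51.8.
Season total = 1068.2 DD.
Complete generations = ⌊1068.2 / 408⌋ = 2.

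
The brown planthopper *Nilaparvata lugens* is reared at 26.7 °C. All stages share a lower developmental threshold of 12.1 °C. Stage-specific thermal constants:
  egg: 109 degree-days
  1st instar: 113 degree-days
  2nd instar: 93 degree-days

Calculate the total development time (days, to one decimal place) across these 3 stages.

21.6 days

Daily accumulation at 26.7 °C = 26.7 − 12.1 = 14.6 DD/day.
Total K = 109 + 113 + 93 = 315 DD.
Total duration = 315 / 14.6 = 21.575 ≈ 21.6 days.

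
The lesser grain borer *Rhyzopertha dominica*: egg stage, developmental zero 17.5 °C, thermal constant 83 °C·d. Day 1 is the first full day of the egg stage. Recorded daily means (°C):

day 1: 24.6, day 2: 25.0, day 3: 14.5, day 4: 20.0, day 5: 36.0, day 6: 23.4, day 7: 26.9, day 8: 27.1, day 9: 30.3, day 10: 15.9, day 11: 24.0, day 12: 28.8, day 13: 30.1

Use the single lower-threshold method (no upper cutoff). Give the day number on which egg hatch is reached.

Daily DD above 17.5 °C: 7.1, 7.5, 0.0, 2.5, 18.5, 5.9, 9.4, 9.6, 12.8, 0.0, 6.5, 11.3, 12.6.
Cumulative: 7.1, 14.6, 14.6, 17.1, 35.6, 41.5, 50.9, 60.5, 73.3, 73.3, 79.8, 91.1, 103.7.
The total first reaches 83 DD on day 12.

day 12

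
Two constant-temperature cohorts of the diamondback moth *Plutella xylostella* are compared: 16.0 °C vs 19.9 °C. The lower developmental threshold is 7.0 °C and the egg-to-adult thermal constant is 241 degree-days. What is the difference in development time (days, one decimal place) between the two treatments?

At 16.0 °C: 241 / (16.0 − 7.0) = 241 / 9.0 = 26.778 d.
At 19.9 °C: 241 / (19.9 − 7.0) = 241 / 12.9 = 18.682 d.
Difference = |26.778 − 18.682| = 8.096 ≈ 8.1 days.

8.1 days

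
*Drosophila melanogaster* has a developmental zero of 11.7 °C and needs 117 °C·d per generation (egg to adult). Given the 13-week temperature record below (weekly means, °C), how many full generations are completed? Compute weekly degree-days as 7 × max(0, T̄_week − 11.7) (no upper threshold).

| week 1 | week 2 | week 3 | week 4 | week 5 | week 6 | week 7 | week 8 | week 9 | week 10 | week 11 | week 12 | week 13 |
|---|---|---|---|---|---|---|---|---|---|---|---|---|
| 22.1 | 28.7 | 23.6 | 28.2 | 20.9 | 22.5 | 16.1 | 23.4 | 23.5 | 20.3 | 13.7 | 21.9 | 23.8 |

8 generations

Weekly DD (7 × max(0, T̄ − 11.7)): 72.8, 119.0, 83.3, 115.5, 64.4, 75.6, 30.8, 81.9, 82.6, 60.2, 14.0, 71.4, 84.7.
Season total = 956.2 DD.
Complete generations = ⌊956.2 / 117⌋ = 8.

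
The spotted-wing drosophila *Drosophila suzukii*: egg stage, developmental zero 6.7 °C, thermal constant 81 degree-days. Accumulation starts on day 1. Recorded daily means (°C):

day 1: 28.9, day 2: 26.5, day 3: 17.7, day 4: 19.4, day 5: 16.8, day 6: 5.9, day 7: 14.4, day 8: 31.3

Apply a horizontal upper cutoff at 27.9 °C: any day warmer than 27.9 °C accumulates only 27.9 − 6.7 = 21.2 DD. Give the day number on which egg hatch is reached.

day 7

Daily DD above 6.7 °C (capped at 21.2): 21.2, 19.8, 11.0, 12.7, 10.1, 0.0, 7.7, 21.2.
Cumulative: 21.2, 41.0, 52.0, 64.7, 74.8, 74.8, 82.5, 103.7.
The total first reaches 81 DD on day 7.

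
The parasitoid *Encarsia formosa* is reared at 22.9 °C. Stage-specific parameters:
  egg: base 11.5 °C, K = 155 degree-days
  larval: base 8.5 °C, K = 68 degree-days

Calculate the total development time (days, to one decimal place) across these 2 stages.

egg: 155 / (22.9 − 11.5) = 155 / 11.4 = 13.596 d.
larval: 68 / (22.9 − 8.5) = 68 / 14.4 = 4.722 d.
Sum = 18.319 ≈ 18.3 days.

18.3 days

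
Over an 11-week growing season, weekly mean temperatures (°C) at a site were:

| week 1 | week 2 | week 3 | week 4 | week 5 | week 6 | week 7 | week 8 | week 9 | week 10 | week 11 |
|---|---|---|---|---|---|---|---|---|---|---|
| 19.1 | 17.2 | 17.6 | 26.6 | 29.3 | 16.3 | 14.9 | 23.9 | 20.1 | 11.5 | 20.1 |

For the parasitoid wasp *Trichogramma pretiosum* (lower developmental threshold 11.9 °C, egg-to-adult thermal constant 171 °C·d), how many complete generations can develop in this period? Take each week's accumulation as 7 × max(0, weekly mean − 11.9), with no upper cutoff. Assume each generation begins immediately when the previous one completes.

3 generations

Weekly DD (7 × max(0, T̄ − 11.9)): 50.4, 37.1, 39.9, 102.9, 121.8, 30.8, 21.0, 84.0, 57.4, 0.0, 57.4.
Season total = 602.7 DD.
Complete generations = ⌊602.7 / 171⌋ = 3.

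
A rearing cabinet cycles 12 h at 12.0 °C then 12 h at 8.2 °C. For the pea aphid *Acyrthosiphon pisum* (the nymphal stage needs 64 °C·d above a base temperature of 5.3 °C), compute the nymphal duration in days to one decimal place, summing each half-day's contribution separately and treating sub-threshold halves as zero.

13.3 days

Day half: max(0, 12.0 − 5.3) × 0.5 = 6.7 × 0.5 = 3.35 DD.
Night half: max(0, 8.2 − 5.3) × 0.5 = 2.9 × 0.5 = 1.45 DD.
Per 24 h: 4.80 DD/day.
Duration = 64 / 4.80 = 13.333 ≈ 13.3 days.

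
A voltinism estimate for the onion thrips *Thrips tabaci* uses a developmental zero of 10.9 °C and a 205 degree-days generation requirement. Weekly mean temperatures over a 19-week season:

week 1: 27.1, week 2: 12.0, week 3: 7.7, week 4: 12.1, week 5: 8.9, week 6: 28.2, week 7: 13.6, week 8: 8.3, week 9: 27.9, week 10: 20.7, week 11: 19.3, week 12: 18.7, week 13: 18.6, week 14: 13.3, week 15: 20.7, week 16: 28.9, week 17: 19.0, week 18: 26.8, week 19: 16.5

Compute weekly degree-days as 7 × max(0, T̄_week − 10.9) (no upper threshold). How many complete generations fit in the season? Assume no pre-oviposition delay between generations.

5 generations

Weekly DD (7 × max(0, T̄ − 10.9)): 113.4, 7.7, 0.0, 8.4, 0.0, 121.1, 18.9, 0.0, 119.0, 68.6, 58.8, 54.6, 53.9, 16.8, 68.6, 126.0, 56.7, 111.3, 39.2.
Season total = 1043.0 DD.
Complete generations = ⌊1043.0 / 205⌋ = 5.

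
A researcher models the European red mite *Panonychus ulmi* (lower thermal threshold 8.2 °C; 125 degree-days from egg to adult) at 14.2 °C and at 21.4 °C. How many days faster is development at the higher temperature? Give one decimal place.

11.4 days

At 14.2 °C: 125 / (14.2 − 8.2) = 125 / 6.0 = 20.833 d.
At 21.4 °C: 125 / (21.4 − 8.2) = 125 / 13.2 = 9.470 d.
Difference = |20.833 − 9.470| = 11.364 ≈ 11.4 days.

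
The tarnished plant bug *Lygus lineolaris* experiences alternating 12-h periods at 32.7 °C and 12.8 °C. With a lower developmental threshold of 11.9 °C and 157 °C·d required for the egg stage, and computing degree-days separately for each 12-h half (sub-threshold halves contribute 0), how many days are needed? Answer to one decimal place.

14.5 days

Day half: max(0, 32.7 − 11.9) × 0.5 = 20.8 × 0.5 = 10.40 DD.
Night half: max(0, 12.8 − 11.9) × 0.5 = 0.9 × 0.5 = 0.45 DD.
Per 24 h: 10.85 DD/day.
Duration = 157 / 10.85 = 14.470 ≈ 14.5 days.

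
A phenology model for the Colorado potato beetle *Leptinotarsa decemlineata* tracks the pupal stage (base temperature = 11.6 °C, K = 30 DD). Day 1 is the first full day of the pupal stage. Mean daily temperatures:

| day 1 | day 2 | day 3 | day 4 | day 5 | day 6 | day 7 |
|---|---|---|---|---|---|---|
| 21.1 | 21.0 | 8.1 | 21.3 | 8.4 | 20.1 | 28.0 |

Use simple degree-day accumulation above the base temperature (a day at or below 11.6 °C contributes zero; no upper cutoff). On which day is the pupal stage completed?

day 6

Daily DD above 11.6 °C: 9.5, 9.4, 0.0, 9.7, 0.0, 8.5, 16.4.
Cumulative: 9.5, 18.9, 18.9, 28.6, 28.6, 37.1, 53.5.
The total first reaches 30 DD on day 6.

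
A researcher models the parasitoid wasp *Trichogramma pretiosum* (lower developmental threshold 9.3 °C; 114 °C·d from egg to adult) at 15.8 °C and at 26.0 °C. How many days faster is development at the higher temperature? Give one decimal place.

At 15.8 °C: 114 / (15.8 − 9.3) = 114 / 6.5 = 17.538 d.
At 26.0 °C: 114 / (26.0 − 9.3) = 114 / 16.7 = 6.826 d.
Difference = |17.538 − 6.826| = 10.712 ≈ 10.7 days.

10.7 days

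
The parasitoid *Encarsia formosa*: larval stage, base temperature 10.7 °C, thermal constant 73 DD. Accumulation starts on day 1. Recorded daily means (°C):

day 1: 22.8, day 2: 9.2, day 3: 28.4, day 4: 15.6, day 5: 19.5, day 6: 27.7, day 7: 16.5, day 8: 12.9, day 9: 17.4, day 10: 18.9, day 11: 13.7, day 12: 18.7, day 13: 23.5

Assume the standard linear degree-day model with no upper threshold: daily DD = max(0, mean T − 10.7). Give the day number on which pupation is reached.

day 9

Daily DD above 10.7 °C: 12.1, 0.0, 17.7, 4.9, 8.8, 17.0, 5.8, 2.2, 6.7, 8.2, 3.0, 8.0, 12.8.
Cumulative: 12.1, 12.1, 29.8, 34.7, 43.5, 60.5, 66.3, 68.5, 75.2, 83.4, 86.4, 94.4, 107.2.
The total first reaches 73 DD on day 9.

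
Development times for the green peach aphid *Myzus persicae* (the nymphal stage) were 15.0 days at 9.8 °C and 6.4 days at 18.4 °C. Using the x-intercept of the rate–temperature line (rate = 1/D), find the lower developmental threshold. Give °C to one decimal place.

Equal thermal constants: D₁(T₁ − T_b) = D₂(T₂ − T_b).
15.0·(9.8 − T_b) = 6.4·(18.4 − T_b)
T_b = (15.0·9.8 − 6.4·18.4) / (15.0 − 6.4) = 29.24 / 8.6 = 3.400 °C ≈ 3.4 °C.

3.4 °C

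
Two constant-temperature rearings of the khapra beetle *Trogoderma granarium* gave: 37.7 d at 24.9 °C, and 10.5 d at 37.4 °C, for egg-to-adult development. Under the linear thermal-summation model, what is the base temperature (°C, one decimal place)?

20.1 °C

Linear rate model ⇒ the product D·(T − T_b) is constant across temperatures.
37.7·(24.9 − T_b) = 10.5·(37.4 − T_b)
T_b = (37.7·24.9 − 10.5·37.4) / (37.7 − 10.5) = 546.03 / 27.2 = 20.075 °C ≈ 20.1 °C.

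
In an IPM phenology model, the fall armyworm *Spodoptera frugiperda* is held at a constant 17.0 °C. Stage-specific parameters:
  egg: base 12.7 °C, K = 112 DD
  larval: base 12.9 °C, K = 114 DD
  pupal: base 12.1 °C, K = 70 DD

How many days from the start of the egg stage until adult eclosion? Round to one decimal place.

egg: 112 / (17.0 − 12.7) = 112 / 4.3 = 26.047 d.
larval: 114 / (17.0 − 12.9) = 114 / 4.1 = 27.805 d.
pupal: 70 / (17.0 − 12.1) = 70 / 4.9 = 14.286 d.
Sum = 68.137 ≈ 68.1 days.

68.1 days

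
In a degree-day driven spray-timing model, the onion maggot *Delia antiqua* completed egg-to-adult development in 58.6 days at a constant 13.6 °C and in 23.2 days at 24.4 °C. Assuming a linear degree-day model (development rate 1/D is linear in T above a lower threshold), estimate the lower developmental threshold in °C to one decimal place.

Under the model K = D·(T − T_b), so D₁·(T₁ − T_b) = D₂·(T₂ − T_b).
58.6·(13.6 − T_b) = 23.2·(24.4 − T_b)
T_b = (58.6·13.6 − 23.2·24.4) / (58.6 − 23.2) = 230.88 / 35.4 = 6.522 °C ≈ 6.5 °C.

6.5 °C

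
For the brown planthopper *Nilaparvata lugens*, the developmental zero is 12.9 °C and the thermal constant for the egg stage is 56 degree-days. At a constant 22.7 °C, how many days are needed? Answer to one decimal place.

5.7 days

Daily accumulation = 22.7 − 12.9 = 9.8 DD/day.
Duration = 56 / 9.8 = 5.714 ≈ 5.7 days.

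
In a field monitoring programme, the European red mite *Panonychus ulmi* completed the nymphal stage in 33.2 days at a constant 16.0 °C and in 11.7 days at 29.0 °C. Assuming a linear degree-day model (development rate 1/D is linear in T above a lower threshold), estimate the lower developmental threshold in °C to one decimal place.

8.9 °C

Equal thermal constants: D₁(T₁ − T_b) = D₂(T₂ − T_b).
33.2·(16.0 − T_b) = 11.7·(29.0 − T_b)
T_b = (33.2·16.0 − 11.7·29.0) / (33.2 − 11.7) = 191.90 / 21.5 = 8.926 °C ≈ 8.9 °C.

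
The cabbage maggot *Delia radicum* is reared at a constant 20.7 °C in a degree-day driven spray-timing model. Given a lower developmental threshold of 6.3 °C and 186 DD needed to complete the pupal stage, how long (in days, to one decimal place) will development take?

Daily accumulation = 20.7 − 6.3 = 14.4 DD/day.
Duration = 186 / 14.4 = 12.917 ≈ 12.9 days.

12.9 days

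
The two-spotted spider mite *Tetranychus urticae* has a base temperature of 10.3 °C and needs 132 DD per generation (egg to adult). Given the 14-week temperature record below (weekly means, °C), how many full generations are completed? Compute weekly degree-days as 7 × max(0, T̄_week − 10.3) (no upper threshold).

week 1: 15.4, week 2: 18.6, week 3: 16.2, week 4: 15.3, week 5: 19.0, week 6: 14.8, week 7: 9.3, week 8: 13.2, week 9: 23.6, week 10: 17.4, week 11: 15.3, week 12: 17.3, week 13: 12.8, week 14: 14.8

4 generations

Weekly DD (7 × max(0, T̄ − 10.3)): 35.7, 58.1, 41.3, 35.0, 60.9, 31.5, 0.0, 20.3, 93.1, 49.7, 35.0, 49.0, 17.5, 31.5.
Season total = 558.6 DD.
Complete generations = ⌊558.6 / 132⌋ = 4.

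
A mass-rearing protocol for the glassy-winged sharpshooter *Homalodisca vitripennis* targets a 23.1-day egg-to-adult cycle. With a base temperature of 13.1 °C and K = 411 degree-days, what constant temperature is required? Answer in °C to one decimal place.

30.9 °C

Required daily accumulation = 411 / 23.1 = 17.792 DD/day.
T = T_base + 17.792 = 13.1 + 17.792 = 30.892 ≈ 30.9 °C.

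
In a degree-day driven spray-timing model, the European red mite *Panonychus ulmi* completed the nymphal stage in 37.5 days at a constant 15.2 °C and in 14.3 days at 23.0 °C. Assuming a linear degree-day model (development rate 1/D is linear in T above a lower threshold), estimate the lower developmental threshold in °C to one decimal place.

10.4 °C

Under the model K = D·(T − T_b), so D₁·(T₁ − T_b) = D₂·(T₂ − T_b).
37.5·(15.2 − T_b) = 14.3·(23.0 − T_b)
T_b = (37.5·15.2 − 14.3·23.0) / (37.5 − 14.3) = 241.10 / 23.2 = 10.392 °C ≈ 10.4 °C.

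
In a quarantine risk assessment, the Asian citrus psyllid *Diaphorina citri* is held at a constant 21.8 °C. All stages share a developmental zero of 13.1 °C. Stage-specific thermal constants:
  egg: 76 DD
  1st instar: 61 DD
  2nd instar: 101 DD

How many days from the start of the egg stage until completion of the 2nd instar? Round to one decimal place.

27.4 days

Daily accumulation at 21.8 °C = 21.8 − 13.1 = 8.7 DD/day.
Total K = 76 + 61 + 101 = 238 DD.
Total duration = 238 / 8.7 = 27.356 ≈ 27.4 days.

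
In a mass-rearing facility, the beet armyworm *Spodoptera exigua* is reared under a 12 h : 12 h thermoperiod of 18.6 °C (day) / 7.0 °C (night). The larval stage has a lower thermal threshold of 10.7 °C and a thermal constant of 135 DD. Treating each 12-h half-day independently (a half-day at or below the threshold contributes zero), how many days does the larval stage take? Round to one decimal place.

Day half: max(0, 18.6 − 10.7) × 0.5 = 7.9 × 0.5 = 3.95 DD.
Night half: max(0, 7.0 − 10.7) × 0.5 = 0.0 × 0.5 = 0.00 DD.
Per 24 h: 3.95 DD/day.
Duration = 135 / 3.95 = 34.177 ≈ 34.2 days.

34.2 days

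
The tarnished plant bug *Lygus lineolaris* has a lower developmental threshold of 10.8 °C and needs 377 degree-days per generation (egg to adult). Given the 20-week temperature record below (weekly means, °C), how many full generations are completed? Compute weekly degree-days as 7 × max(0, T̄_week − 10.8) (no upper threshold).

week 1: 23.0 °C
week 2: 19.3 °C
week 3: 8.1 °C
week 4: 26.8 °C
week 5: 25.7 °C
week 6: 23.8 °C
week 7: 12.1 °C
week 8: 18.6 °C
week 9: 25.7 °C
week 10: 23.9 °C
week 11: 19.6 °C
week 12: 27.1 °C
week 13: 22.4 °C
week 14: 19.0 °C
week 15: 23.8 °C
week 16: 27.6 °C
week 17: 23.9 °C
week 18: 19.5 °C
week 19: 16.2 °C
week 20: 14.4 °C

Weekly DD (7 × max(0, T̄ − 10.8)): 85.4, 59.5, 0.0, 112.0, 104.3, 91.0, 9.1, 54.6, 104.3, 91.7, 61.6, 114.1, 81.2, 57.4, 91.0, 117.6, 91.7, 60.9, 37.8, 25.2.
Season total = 1450.4 DD.
Complete generations = ⌊1450.4 / 377⌋ = 3.

3 generations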